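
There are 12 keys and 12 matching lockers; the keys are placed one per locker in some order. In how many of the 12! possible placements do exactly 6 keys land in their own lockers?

Pick the 6 fixed positions: C(12,6) = 924 ways.
The other 6 form a derangement: !6 = 265.
Total: 924 × 265 = 244860.

244860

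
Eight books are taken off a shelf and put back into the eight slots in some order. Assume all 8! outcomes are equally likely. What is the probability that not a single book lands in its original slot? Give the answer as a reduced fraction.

2119/5760

Favorable outcomes: !8 = 14833.
Total outcomes: 8! = 40320.
Probability = 14833/40320 = 2119/5760.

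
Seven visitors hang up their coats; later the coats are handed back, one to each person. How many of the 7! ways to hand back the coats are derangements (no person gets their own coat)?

1854

!7 = 7! · Σ_{k=0}^{7} (-1)^k/k!
= 7! - 7!/1! + 7!/2! - 7!/3! + 7!/4! - 7!/5! + 7!/6! - 7!/7!
= 5040 - 5040 + 2520 - 840 + 210 - 42 + 7 - 1
= 1854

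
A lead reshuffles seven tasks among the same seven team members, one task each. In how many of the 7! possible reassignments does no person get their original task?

Use !n = (n-1)(!(n-1) + !(n-2)).
!7 = 6·(265 + 44) = 6·309 = 1854

1854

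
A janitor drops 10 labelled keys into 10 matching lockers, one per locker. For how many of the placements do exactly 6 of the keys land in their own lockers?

1890

Pick the 6 fixed positions: C(10,6) = 210 ways.
The other 4 form a derangement: !4 = 9.
Total: 210 × 9 = 1890.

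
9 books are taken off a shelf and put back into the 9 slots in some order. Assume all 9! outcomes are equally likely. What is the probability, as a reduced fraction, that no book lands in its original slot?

Favorable outcomes: !9 = 133496.
Total outcomes: 9! = 362880.
Probability = 133496/362880 = 16687/45360.

16687/45360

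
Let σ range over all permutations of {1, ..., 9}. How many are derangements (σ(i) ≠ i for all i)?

Recurrence: !9 = 8·(!8 + !7).
!9 = 8·(14833 + 1854) = 8·16687 = 133496

133496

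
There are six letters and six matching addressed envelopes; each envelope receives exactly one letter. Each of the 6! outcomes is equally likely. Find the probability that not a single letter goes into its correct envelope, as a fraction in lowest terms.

53/144

Favorable outcomes: !6 = 265.
Total outcomes: 6! = 720.
Probability = 265/720 = 53/144.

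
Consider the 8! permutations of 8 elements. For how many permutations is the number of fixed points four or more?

Sum C(8,i)·!(8-i) for i = 4..8:
  i=4: C(8,4)·!4 = 70·9 = 630
  i=5: C(8,5)·!3 = 56·2 = 112
  i=6: C(8,6)·!2 = 28·1 = 28
  i=7: C(8,7)·!1 = 8·0 = 0
  i=8: C(8,8)·!0 = 1·1 = 1
Total = 771.

771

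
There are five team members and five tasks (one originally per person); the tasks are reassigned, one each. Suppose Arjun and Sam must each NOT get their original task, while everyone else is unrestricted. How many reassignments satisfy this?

Let A_j be the event that the j-th constrained one is fixed. By inclusion-exclusion over the 2 events:
Σ_{j=0}^{2} (-1)^j C(2,j)(5-j)!
= C(2,0)·5! - C(2,1)·4! + C(2,2)·3!
= 120 - 48 + 6
= 78

78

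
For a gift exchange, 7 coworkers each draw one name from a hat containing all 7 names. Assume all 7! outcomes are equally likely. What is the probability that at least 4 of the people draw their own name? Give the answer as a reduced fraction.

Favorable outcomes: Σ_{i≥4} C(7,i)·!(7-i) = 35·2 + 21·1 + 7·0 + 1·1 = 92.
Total outcomes: 7! = 5040.
Probability = 92/5040 = 23/1260.

23/1260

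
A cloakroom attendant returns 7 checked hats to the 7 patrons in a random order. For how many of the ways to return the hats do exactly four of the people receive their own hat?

Choose which 4 of the 7 are fixed: C(7,4) = 35.
The remaining 3 must be deranged: !3 = 2.
Total: 35 × 2 = 70.

70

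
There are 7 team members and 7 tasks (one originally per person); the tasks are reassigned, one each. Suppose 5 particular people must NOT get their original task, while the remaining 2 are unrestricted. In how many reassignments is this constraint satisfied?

2428

Inclusion-exclusion on the 5 forbidden self-matches:
Σ_{j=0}^{5} (-1)^j C(5,j)(7-j)!
= C(5,0)·7! - C(5,1)·6! + C(5,2)·5! - C(5,3)·4! + C(5,4)·3! - C(5,5)·2!
= 5040 - 3600 + 1200 - 240 + 30 - 2
= 2428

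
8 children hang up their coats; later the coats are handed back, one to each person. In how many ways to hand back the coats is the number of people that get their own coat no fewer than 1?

# with exactly i fixed is C(8,i)·!(8-i); sum over i=1..8:
  i=1: C(8,1)·!7 = 8·1854 = 14832
  i=2: C(8,2)·!6 = 28·265 = 7420
  i=3: C(8,3)·!5 = 56·44 = 2464
  i=4: C(8,4)·!4 = 70·9 = 630
  i=5: C(8,5)·!3 = 56·2 = 112
  i=6: C(8,6)·!2 = 28·1 = 28
  i=7: C(8,7)·!1 = 8·0 = 0
  i=8: C(8,8)·!0 = 1·1 = 1
Total = 25487.

25487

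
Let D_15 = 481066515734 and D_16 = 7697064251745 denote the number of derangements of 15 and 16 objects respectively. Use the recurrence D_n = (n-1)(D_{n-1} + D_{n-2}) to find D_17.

130850092279664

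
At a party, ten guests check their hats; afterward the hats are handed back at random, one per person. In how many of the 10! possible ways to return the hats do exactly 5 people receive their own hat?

Choose which 5 of the 10 are fixed: C(10,5) = 252.
The remaining 5 must be deranged: !5 = 44.
Total: 252 × 44 = 11088.

11088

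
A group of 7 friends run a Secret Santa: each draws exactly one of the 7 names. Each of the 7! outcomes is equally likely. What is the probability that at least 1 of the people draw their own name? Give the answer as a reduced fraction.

Favorable outcomes: Σ_{i≥1} C(7,i)·!(7-i) = 7·265 + 21·44 + 35·9 + 35·2 + 21·1 + 7·0 + 1·1 = 3186.
Total outcomes: 7! = 5040.
Probability = 3186/5040 = 177/280.

177/280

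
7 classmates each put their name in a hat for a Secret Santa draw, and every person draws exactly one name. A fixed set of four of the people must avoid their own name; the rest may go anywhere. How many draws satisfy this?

2790

Inclusion-exclusion on the 4 forbidden self-matches:
Σ_{j=0}^{4} (-1)^j C(4,j)(7-j)!
= C(4,0)·7! - C(4,1)·6! + C(4,2)·5! - C(4,3)·4! + C(4,4)·3!
= 5040 - 2880 + 720 - 96 + 6
= 2790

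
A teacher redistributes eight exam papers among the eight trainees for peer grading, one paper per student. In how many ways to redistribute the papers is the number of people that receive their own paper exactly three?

Pick the 3 fixed positions: C(8,3) = 56 ways.
The other 5 form a derangement: !5 = 44.
Total: 56 × 44 = 2464.

2464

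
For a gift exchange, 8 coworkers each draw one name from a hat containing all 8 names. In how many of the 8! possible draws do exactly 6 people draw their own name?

28

Choose which 6 of the 8 are fixed: C(8,6) = 28.
The remaining 2 must be deranged: !2 = 1.
Total: 28 × 1 = 28.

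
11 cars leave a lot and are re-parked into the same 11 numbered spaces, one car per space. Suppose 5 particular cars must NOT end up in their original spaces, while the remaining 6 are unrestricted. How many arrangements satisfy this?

Inclusion-exclusion on the 5 forbidden self-matches:
Σ_{j=0}^{5} (-1)^j C(5,j)(11-j)!
= C(5,0)·11! - C(5,1)·10! + C(5,2)·9! - C(5,3)·8! + C(5,4)·7! - C(5,5)·6!
= 39916800 - 18144000 + 3628800 - 403200 + 25200 - 720
= 25022880

25022880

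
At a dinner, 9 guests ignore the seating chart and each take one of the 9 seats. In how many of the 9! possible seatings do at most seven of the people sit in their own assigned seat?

362879

Sum C(9,i)·!(9-i) for i = 0..7:
  i=0: C(9,0)·!9 = 1·133496 = 133496
  i=1: C(9,1)·!8 = 9·14833 = 133497
  i=2: C(9,2)·!7 = 36·1854 = 66744
  i=3: C(9,3)·!6 = 84·265 = 22260
  i=4: C(9,4)·!5 = 126·44 = 5544
  i=5: C(9,5)·!4 = 126·9 = 1134
  i=6: C(9,6)·!3 = 84·2 = 168
  i=7: C(9,7)·!2 = 36·1 = 36
Total = 362879.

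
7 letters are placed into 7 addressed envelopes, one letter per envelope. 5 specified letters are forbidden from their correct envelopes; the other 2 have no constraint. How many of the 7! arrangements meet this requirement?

Let A_j be the event that the j-th constrained one is fixed. By inclusion-exclusion over the 5 events:
Σ_{j=0}^{5} (-1)^j C(5,j)(7-j)!
= C(5,0)·7! - C(5,1)·6! + C(5,2)·5! - C(5,3)·4! + C(5,4)·3! - C(5,5)·2!
= 5040 - 3600 + 1200 - 240 + 30 - 2
= 2428

2428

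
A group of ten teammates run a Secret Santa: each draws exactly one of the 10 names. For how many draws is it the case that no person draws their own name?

1334961

!10 = 10! · Σ_{k=0}^{10} (-1)^k/k!
= 10! - 10!/1! + 10!/2! - 10!/3! + 10!/4! - 10!/5! + 10!/6! - 10!/7! + 10!/8! - 10!/9! + 10!/10!
= 3628800 - 3628800 + 1814400 - 604800 + 151200 - 30240 + 5040 - 720 + 90 - 10 + 1
= 1334961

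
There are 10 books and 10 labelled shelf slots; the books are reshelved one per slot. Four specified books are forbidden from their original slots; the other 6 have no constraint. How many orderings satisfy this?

Let A_j be the event that the j-th constrained one is fixed. By inclusion-exclusion over the 4 events:
Σ_{j=0}^{4} (-1)^j C(4,j)(10-j)!
= C(4,0)·10! - C(4,1)·9! + C(4,2)·8! - C(4,3)·7! + C(4,4)·6!
= 3628800 - 1451520 + 241920 - 20160 + 720
= 2399760

2399760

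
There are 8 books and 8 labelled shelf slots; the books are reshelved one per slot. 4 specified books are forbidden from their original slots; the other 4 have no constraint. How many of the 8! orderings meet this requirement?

24024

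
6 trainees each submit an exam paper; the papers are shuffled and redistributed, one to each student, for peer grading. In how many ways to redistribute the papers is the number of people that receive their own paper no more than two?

664

# with exactly i fixed is C(6,i)·!(6-i); sum over i=0..2:
  i=0: C(6,0)·!6 = 1·265 = 265
  i=1: C(6,1)·!5 = 6·44 = 264
  i=2: C(6,2)·!4 = 15·9 = 135
Total = 664.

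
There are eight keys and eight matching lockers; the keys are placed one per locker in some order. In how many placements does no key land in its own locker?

14833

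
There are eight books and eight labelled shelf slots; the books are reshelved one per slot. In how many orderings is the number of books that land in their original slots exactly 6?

Choose which 6 of the 8 are fixed: C(8,6) = 28.
The other 2 form a derangement: !2 = 1.
Total: 28 × 1 = 28.

28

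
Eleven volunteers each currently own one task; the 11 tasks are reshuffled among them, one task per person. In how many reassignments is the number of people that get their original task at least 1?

25232230

# with exactly i fixed is C(11,i)·!(11-i); sum over i=1..11:
  i=1: C(11,1)·!10 = 11·1334961 = 14684571
  i=2: C(11,2)·!9 = 55·133496 = 7342280
  i=3: C(11,3)·!8 = 165·14833 = 2447445
  i=4: C(11,4)·!7 = 330·1854 = 611820
  i=5: C(11,5)·!6 = 462·265 = 122430
  i=6: C(11,6)·!5 = 462·44 = 20328
  i=7: C(11,7)·!4 = 330·9 = 2970
  i=8: C(11,8)·!3 = 165·2 = 330
  i=9: C(11,9)·!2 = 55·1 = 55
  i=10: C(11,10)·!1 = 11·0 = 0
  i=11: C(11,11)·!0 = 1·1 = 1
Total = 25232230.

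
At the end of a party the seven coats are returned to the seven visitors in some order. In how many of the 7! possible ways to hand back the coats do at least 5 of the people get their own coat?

22

# with exactly i fixed is C(7,i)·!(7-i); sum over i=5..7:
  i=5: C(7,5)·!2 = 21·1 = 21
  i=6: C(7,6)·!1 = 7·0 = 0
  i=7: C(7,7)·!0 = 1·1 = 1
Total = 22.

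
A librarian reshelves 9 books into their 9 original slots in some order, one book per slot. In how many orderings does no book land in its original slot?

133496

The subfactorial !9 = [9!/e] (nearest integer).
9! = 362880, and 362880/e ≈ 133496.09, so !9 = 133496.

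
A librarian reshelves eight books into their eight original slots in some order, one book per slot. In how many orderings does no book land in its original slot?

!8 is the nearest integer to 8!/e.
8! = 40320, and 40320/e ≈ 14832.90, so !8 = 14833.

14833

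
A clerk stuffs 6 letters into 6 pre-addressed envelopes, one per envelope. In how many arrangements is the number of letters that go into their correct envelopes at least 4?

Sum C(6,i)·!(6-i) for i = 4..6:
  i=4: C(6,4)·!2 = 15·1 = 15
  i=5: C(6,5)·!1 = 6·0 = 0
  i=6: C(6,6)·!0 = 1·1 = 1
Total = 16.

16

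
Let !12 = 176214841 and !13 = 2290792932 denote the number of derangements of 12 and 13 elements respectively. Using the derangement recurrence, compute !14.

32071101049

!14 = (14-1)·(!13 + !12) = 13·(2290792932 + 176214841) = 13·2467007773 = 32071101049.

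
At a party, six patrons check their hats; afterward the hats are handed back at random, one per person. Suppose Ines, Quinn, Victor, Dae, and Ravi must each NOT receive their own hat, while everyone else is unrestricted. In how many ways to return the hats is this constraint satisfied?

309

Inclusion-exclusion on the 5 forbidden self-matches:
Σ_{j=0}^{5} (-1)^j C(5,j)(6-j)!
= C(5,0)·6! - C(5,1)·5! + C(5,2)·4! - C(5,3)·3! + C(5,4)·2! - C(5,5)·1!
= 720 - 600 + 240 - 60 + 10 - 1
= 309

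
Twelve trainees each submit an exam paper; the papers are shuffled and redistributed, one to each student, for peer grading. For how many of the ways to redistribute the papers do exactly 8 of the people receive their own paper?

4455

Pick the 8 fixed positions: C(12,8) = 495 ways.
The other 4 form a derangement: !4 = 9.
Total: 495 × 9 = 4455.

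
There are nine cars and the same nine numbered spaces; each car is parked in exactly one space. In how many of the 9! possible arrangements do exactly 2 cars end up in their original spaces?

66744

Choose which 2 of the 9 are fixed: C(9,2) = 36.
The other 7 form a derangement: !7 = 1854.
Total: 36 × 1854 = 66744.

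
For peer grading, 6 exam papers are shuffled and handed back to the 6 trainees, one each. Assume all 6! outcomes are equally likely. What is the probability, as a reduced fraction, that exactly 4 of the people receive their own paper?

Favorable outcomes: C(6,4)·!2 = 15·1 = 15.
Total outcomes: 6! = 720.
Probability = 15/720 = 1/48.

1/48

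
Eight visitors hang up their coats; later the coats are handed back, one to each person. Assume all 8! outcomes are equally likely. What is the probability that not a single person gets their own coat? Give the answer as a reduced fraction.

Favorable outcomes: !8 = 14833.
Total outcomes: 8! = 40320.
Probability = 14833/40320 = 2119/5760.

2119/5760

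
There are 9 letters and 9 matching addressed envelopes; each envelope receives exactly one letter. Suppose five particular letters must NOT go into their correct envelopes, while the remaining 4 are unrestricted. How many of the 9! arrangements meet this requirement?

205056

Let A_j be the event that the j-th constrained one is fixed. By inclusion-exclusion over the 5 events:
Σ_{j=0}^{5} (-1)^j C(5,j)(9-j)!
= C(5,0)·9! - C(5,1)·8! + C(5,2)·7! - C(5,3)·6! + C(5,4)·5! - C(5,5)·4!
= 362880 - 201600 + 50400 - 7200 + 600 - 24
= 205056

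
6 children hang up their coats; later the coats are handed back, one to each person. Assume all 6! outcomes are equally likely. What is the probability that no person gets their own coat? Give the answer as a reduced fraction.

53/144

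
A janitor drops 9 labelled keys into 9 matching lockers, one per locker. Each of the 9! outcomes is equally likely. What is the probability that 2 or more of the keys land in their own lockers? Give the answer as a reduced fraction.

Favorable outcomes: Σ_{i≥2} C(9,i)·!(9-i) = 36·1854 + 84·265 + 126·44 + 126·9 + 84·2 + 36·1 + 9·0 + 1·1 = 95887.
Total outcomes: 9! = 362880.
Probability = 95887/362880 = 95887/362880.

95887/362880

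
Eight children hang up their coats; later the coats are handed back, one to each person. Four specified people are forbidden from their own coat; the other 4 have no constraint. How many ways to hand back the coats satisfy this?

Let A_j be the event that the j-th constrained one is fixed. By inclusion-exclusion over the 4 events:
Σ_{j=0}^{4} (-1)^j C(4,j)(8-j)!
= C(4,0)·8! - C(4,1)·7! + C(4,2)·6! - C(4,3)·5! + C(4,4)·4!
= 40320 - 20160 + 4320 - 480 + 24
= 24024

24024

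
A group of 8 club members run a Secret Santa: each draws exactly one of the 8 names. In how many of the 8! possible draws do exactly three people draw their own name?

Pick the 3 fixed positions: C(8,3) = 56 ways.
The other 5 form a derangement: !5 = 44.
Total: 56 × 44 = 2464.

2464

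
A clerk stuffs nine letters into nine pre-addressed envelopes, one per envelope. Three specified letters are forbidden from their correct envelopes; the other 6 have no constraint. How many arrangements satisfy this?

256320

Inclusion-exclusion on the 3 forbidden self-matches:
Σ_{j=0}^{3} (-1)^j C(3,j)(9-j)!
= C(3,0)·9! - C(3,1)·8! + C(3,2)·7! - C(3,3)·6!
= 362880 - 120960 + 15120 - 720
= 256320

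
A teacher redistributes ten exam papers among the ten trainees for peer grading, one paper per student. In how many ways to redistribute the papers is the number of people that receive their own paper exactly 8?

45

Pick the 8 fixed positions: C(10,8) = 45 ways.
The other 2 form a derangement: !2 = 1.
Total: 45 × 1 = 45.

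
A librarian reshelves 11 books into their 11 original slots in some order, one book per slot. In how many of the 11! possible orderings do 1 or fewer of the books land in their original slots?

29369141

# with exactly i fixed is C(11,i)·!(11-i); sum over i=0..1:
  i=0: C(11,0)·!11 = 1·14684570 = 14684570
  i=1: C(11,1)·!10 = 11·1334961 = 14684571
Total = 29369141.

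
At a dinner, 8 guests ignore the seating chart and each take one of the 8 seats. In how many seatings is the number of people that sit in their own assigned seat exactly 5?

112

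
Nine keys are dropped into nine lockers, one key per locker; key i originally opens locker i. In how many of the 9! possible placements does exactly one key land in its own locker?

Pick the single fixed position: C(9,1) = 9 ways.
The remaining 8 must be deranged: !8 = 14833.
Total: 9 × 14833 = 133497.

133497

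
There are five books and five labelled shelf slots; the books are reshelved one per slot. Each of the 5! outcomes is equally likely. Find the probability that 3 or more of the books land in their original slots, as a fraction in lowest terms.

Favorable outcomes: Σ_{i≥3} C(5,i)·!(5-i) = 10·1 + 5·0 + 1·1 = 11.
Total outcomes: 5! = 120.
Probability = 11/120 = 11/120.

11/120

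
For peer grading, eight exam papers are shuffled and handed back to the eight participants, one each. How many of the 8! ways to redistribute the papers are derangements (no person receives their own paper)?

Use !n = (n-1)(!(n-1) + !(n-2)).
!8 = 7·(1854 + 265) = 7·2119 = 14833

14833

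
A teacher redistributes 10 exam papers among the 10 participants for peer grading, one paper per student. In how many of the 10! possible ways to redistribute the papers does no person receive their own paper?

The subfactorial !10 = [10!/e] (nearest integer).
10! = 3628800, and 3628800/e ≈ 1334960.92, so !10 = 1334961.

1334961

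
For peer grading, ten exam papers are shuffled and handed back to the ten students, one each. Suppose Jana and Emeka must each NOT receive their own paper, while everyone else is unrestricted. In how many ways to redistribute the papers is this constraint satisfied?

Let A_j be the event that the j-th constrained one is fixed. By inclusion-exclusion over the 2 events:
Σ_{j=0}^{2} (-1)^j C(2,j)(10-j)!
= C(2,0)·10! - C(2,1)·9! + C(2,2)·8!
= 3628800 - 725760 + 40320
= 2943360

2943360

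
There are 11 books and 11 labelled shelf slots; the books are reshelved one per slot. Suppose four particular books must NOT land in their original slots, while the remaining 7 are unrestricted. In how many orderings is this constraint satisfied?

27422640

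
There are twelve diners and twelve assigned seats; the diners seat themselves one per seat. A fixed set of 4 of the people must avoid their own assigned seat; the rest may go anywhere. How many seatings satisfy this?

Let A_j be the event that the j-th constrained one is fixed. By inclusion-exclusion over the 4 events:
Σ_{j=0}^{4} (-1)^j C(4,j)(12-j)!
= C(4,0)·12! - C(4,1)·11! + C(4,2)·10! - C(4,3)·9! + C(4,4)·8!
= 479001600 - 159667200 + 21772800 - 1451520 + 40320
= 339696000

339696000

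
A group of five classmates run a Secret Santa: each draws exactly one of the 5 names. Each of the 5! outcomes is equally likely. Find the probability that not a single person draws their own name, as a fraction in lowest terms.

Favorable outcomes: !5 = 44.
Total outcomes: 5! = 120.
Probability = 44/120 = 11/30.

11/30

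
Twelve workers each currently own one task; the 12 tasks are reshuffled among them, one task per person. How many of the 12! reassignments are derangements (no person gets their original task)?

176214841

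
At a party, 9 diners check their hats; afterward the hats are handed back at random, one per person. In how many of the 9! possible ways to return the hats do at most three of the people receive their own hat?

355997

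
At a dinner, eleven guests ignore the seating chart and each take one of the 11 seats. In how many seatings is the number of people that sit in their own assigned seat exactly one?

Choose which one of the 11 is fixed: C(11,1) = 11.
The other 10 form a derangement: !10 = 1334961.
Total: 11 × 1334961 = 14684571.

14684571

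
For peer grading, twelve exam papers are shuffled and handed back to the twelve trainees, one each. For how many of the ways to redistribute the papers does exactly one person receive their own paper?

Pick the single fixed position: C(12,1) = 12 ways.
The remaining 11 must be deranged: !11 = 14684570.
Total: 12 × 14684570 = 176214840.

176214840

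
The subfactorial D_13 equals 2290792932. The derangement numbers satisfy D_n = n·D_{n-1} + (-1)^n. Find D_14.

D_14 = 14·2290792932 + 1 = 32071101049.

32071101049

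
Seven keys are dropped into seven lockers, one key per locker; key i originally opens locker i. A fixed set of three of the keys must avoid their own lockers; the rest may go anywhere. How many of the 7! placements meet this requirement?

3216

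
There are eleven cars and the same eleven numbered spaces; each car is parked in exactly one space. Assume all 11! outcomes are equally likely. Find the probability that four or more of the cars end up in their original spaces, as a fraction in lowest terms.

378967/19958400

Favorable outcomes: Σ_{i≥4} C(11,i)·!(11-i) = 330·1854 + 462·265 + 462·44 + 330·9 + 165·2 + 55·1 + 11·0 + 1·1 = 757934.
Total outcomes: 11! = 39916800.
Probability = 757934/39916800 = 378967/19958400.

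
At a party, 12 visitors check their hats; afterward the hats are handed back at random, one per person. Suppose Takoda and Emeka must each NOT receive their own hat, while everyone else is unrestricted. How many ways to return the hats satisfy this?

402796800

Let A_j be the event that the j-th constrained one is fixed. By inclusion-exclusion over the 2 events:
Σ_{j=0}^{2} (-1)^j C(2,j)(12-j)!
= C(2,0)·12! - C(2,1)·11! + C(2,2)·10!
= 479001600 - 79833600 + 3628800
= 402796800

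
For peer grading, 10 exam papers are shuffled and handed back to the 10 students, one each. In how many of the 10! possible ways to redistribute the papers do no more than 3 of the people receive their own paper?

# with exactly i fixed is C(10,i)·!(10-i); sum over i=0..3:
  i=0: C(10,0)·!10 = 1·1334961 = 1334961
  i=1: C(10,1)·!9 = 10·133496 = 1334960
  i=2: C(10,2)·!8 = 45·14833 = 667485
  i=3: C(10,3)·!7 = 120·1854 = 222480
Total = 3559886.

3559886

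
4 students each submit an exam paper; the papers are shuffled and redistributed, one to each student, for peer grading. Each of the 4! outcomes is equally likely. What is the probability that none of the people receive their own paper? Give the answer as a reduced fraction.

3/8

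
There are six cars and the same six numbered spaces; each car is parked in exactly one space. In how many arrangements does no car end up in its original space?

265

Use !n = (n-1)(!(n-1) + !(n-2)).
!6 = 5·(44 + 9) = 5·53 = 265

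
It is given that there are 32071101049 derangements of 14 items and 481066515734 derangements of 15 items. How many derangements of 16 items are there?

7697064251745

D_16 = (16-1)·(D_15 + D_14) = 15·(481066515734 + 32071101049) = 15·513137616783 = 7697064251745.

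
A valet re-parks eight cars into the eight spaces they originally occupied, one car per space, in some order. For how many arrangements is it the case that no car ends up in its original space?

By inclusion-exclusion, !8 = Σ (-1)^k · 8!/k! for k=0..8
= 8! - 8!/1! + 8!/2! - 8!/3! + 8!/4! - 8!/5! + 8!/6! - 8!/7! + 8!/8!
= 40320 - 40320 + 20160 - 6720 + 1680 - 336 + 56 - 8 + 1
= 14833

14833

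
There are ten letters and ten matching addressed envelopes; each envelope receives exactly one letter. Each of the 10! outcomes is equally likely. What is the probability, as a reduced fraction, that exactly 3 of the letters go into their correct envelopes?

103/1680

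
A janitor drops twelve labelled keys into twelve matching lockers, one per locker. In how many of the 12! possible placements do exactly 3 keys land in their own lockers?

Choose which 3 of the 12 are fixed: C(12,3) = 220.
The other 9 form a derangement: !9 = 133496.
Total: 220 × 133496 = 29369120.

29369120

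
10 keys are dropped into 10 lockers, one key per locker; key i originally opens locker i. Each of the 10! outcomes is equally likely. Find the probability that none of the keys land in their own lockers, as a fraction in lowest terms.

Favorable outcomes: !10 = 1334961.
Total outcomes: 10! = 3628800.
Probability = 1334961/3628800 = 16481/44800.

16481/44800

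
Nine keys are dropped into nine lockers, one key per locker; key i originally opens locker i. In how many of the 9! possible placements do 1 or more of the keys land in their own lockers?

229384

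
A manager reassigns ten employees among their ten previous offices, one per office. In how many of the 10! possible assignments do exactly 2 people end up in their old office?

Pick the 2 fixed positions: C(10,2) = 45 ways.
The other 8 form a derangement: !8 = 14833.
Total: 45 × 14833 = 667485.

667485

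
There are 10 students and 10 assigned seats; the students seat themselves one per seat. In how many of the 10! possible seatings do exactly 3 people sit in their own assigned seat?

222480

Choose which 3 of the 10 are fixed: C(10,3) = 120.
The other 7 form a derangement: !7 = 1854.
Total: 120 × 1854 = 222480.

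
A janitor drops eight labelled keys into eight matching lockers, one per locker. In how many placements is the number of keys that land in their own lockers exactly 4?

630

Pick the 4 fixed positions: C(8,4) = 70 ways.
The remaining 4 must be deranged: !4 = 9.
Total: 70 × 9 = 630.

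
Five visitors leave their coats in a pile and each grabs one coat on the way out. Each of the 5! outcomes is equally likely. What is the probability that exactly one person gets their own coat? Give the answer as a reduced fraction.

Favorable outcomes: C(5,1)·!4 = 5·9 = 45.
Total outcomes: 5! = 120.
Probability = 45/120 = 3/8.

3/8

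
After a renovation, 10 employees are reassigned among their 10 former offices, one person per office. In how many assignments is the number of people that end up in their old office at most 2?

3337406

# with exactly i fixed is C(10,i)·!(10-i); sum over i=0..2:
  i=0: C(10,0)·!10 = 1·1334961 = 1334961
  i=1: C(10,1)·!9 = 10·133496 = 1334960
  i=2: C(10,2)·!8 = 45·14833 = 667485
Total = 3337406.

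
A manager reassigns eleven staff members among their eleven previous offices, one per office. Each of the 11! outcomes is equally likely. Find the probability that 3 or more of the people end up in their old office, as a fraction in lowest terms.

3205379/39916800

Favorable outcomes: Σ_{i≥3} C(11,i)·!(11-i) = 165·14833 + 330·1854 + 462·265 + 462·44 + 330·9 + 165·2 + 55·1 + 11·0 + 1·1 = 3205379.
Total outcomes: 11! = 39916800.
Probability = 3205379/39916800 = 3205379/39916800.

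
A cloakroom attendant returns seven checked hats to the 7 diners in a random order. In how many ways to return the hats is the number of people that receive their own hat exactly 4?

70

Choose which 4 of the 7 are fixed: C(7,4) = 35.
The other 3 form a derangement: !3 = 2.
Total: 35 × 2 = 70.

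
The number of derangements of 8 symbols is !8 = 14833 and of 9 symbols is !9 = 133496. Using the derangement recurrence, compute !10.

1334961

!10 = (10-1)·(!9 + !8) = 9·(133496 + 14833) = 9·148329 = 1334961.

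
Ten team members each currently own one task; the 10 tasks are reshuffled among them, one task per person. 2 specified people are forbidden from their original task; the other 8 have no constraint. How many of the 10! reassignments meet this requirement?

2943360

Inclusion-exclusion on the 2 forbidden self-matches:
Σ_{j=0}^{2} (-1)^j C(2,j)(10-j)!
= C(2,0)·10! - C(2,1)·9! + C(2,2)·8!
= 3628800 - 725760 + 40320
= 2943360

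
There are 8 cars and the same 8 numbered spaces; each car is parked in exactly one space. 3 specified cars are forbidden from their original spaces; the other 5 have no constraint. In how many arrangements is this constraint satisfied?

27240

Let A_j be the event that the j-th constrained one is fixed. By inclusion-exclusion over the 3 events:
Σ_{j=0}^{3} (-1)^j C(3,j)(8-j)!
= C(3,0)·8! - C(3,1)·7! + C(3,2)·6! - C(3,3)·5!
= 40320 - 15120 + 2160 - 120
= 27240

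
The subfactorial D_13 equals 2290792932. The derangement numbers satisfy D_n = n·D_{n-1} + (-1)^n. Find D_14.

D_14 = 14·2290792932 + 1 = 32071101049.

32071101049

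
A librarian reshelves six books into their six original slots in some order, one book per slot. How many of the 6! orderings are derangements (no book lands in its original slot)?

Use !n = n·!(n-1) + (-1)^n.
!6 = 6·44 + 1 = 265

265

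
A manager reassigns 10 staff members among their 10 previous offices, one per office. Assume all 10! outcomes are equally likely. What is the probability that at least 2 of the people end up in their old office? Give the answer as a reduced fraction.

Favorable outcomes: Σ_{i≥2} C(10,i)·!(10-i) = 45·14833 + 120·1854 + 210·265 + 252·44 + 210·9 + 120·2 + 45·1 + 10·0 + 1·1 = 958879.
Total outcomes: 10! = 3628800.
Probability = 958879/3628800 = 958879/3628800.

958879/3628800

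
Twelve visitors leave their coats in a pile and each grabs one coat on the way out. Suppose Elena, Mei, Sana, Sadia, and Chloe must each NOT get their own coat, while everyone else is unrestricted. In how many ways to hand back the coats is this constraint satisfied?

Let A_j be the event that the j-th constrained one is fixed. By inclusion-exclusion over the 5 events:
Σ_{j=0}^{5} (-1)^j C(5,j)(12-j)!
= C(5,0)·12! - C(5,1)·11! + C(5,2)·10! - C(5,3)·9! + C(5,4)·8! - C(5,5)·7!
= 479001600 - 199584000 + 36288000 - 3628800 + 201600 - 5040
= 312273360

312273360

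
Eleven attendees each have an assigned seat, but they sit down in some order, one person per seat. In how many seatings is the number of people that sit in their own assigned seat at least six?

Sum C(11,i)·!(11-i) for i = 6..11:
  i=6: C(11,6)·!5 = 462·44 = 20328
  i=7: C(11,7)·!4 = 330·9 = 2970
  i=8: C(11,8)·!3 = 165·2 = 330
  i=9: C(11,9)·!2 = 55·1 = 55
  i=10: C(11,10)·!1 = 11·0 = 0
  i=11: C(11,11)·!0 = 1·1 = 1
Total = 23684.

23684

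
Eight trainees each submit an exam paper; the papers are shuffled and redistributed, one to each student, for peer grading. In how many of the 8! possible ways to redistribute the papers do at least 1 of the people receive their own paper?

25487

Sum C(8,i)·!(8-i) for i = 1..8:
  i=1: C(8,1)·!7 = 8·1854 = 14832
  i=2: C(8,2)·!6 = 28·265 = 7420
  i=3: C(8,3)·!5 = 56·44 = 2464
  i=4: C(8,4)·!4 = 70·9 = 630
  i=5: C(8,5)·!3 = 56·2 = 112
  i=6: C(8,6)·!2 = 28·1 = 28
  i=7: C(8,7)·!1 = 8·0 = 0
  i=8: C(8,8)·!0 = 1·1 = 1
Total = 25487.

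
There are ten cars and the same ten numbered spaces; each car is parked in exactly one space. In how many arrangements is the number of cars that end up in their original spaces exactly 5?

Pick the 5 fixed positions: C(10,5) = 252 ways.
The other 5 form a derangement: !5 = 44.
Total: 252 × 44 = 11088.

11088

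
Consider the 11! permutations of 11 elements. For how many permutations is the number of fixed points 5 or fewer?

39893116

Sum C(11,i)·!(11-i) for i = 0..5:
  i=0: C(11,0)·!11 = 1·14684570 = 14684570
  i=1: C(11,1)·!10 = 11·1334961 = 14684571
  i=2: C(11,2)·!9 = 55·133496 = 7342280
  i=3: C(11,3)·!8 = 165·14833 = 2447445
  i=4: C(11,4)·!7 = 330·1854 = 611820
  i=5: C(11,5)·!6 = 462·265 = 122430
Total = 39893116.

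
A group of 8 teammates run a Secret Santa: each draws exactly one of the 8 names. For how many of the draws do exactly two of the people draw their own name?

7420

Pick the 2 fixed positions: C(8,2) = 28 ways.
The remaining 6 must be deranged: !6 = 265.
Total: 28 × 265 = 7420.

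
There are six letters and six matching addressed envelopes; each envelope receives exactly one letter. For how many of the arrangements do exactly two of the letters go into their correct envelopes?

Choose which 2 of the 6 are fixed: C(6,2) = 15.
The remaining 4 must be deranged: !4 = 9.
Total: 15 × 9 = 135.

135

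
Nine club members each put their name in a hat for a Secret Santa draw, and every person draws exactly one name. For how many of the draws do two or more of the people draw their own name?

95887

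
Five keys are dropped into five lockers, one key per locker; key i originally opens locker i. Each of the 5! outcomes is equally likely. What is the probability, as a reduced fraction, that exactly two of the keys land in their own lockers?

Favorable outcomes: C(5,2)·!3 = 10·2 = 20.
Total outcomes: 5! = 120.
Probability = 20/120 = 1/6.

1/6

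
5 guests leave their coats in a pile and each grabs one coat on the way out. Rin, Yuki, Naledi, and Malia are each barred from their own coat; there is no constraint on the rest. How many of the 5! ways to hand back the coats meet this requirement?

Inclusion-exclusion on the 4 forbidden self-matches:
Σ_{j=0}^{4} (-1)^j C(4,j)(5-j)!
= C(4,0)·5! - C(4,1)·4! + C(4,2)·3! - C(4,3)·2! + C(4,4)·1!
= 120 - 96 + 36 - 8 + 1
= 53

53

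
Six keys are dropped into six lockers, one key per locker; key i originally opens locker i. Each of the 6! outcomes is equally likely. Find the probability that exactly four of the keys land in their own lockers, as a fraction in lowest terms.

1/48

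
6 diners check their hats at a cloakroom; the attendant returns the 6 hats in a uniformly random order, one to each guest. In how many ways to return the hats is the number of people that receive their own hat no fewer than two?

191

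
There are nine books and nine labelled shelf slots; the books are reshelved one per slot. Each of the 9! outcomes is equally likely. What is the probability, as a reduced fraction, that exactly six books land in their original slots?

Favorable outcomes: C(9,6)·!3 = 84·2 = 168.
Total outcomes: 9! = 362880.
Probability = 168/362880 = 1/2160.

1/2160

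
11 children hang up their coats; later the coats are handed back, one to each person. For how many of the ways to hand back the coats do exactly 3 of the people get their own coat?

2447445

Pick the 3 fixed positions: C(11,3) = 165 ways.
The other 8 form a derangement: !8 = 14833.
Total: 165 × 14833 = 2447445.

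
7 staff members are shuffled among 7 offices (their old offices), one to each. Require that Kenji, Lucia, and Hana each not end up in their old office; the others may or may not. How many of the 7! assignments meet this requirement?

3216

Let A_j be the event that the j-th constrained one is fixed. By inclusion-exclusion over the 3 events:
Σ_{j=0}^{3} (-1)^j C(3,j)(7-j)!
= C(3,0)·7! - C(3,1)·6! + C(3,2)·5! - C(3,3)·4!
= 5040 - 2160 + 360 - 24
= 3216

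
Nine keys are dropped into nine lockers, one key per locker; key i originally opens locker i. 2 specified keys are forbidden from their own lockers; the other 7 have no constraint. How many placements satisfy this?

Inclusion-exclusion on the 2 forbidden self-matches:
Σ_{j=0}^{2} (-1)^j C(2,j)(9-j)!
= C(2,0)·9! - C(2,1)·8! + C(2,2)·7!
= 362880 - 80640 + 5040
= 287280

287280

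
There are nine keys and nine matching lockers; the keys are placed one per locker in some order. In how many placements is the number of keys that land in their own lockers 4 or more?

Sum C(9,i)·!(9-i) for i = 4..9:
  i=4: C(9,4)·!5 = 126·44 = 5544
  i=5: C(9,5)·!4 = 126·9 = 1134
  i=6: C(9,6)·!3 = 84·2 = 168
  i=7: C(9,7)·!2 = 36·1 = 36
  i=8: C(9,8)·!1 = 9·0 = 0
  i=9: C(9,9)·!0 = 1·1 = 1
Total = 6883.

6883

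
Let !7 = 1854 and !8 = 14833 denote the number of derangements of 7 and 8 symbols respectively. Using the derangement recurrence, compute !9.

133496

!9 = (9-1)·(!8 + !7) = 8·(14833 + 1854) = 8·16687 = 133496.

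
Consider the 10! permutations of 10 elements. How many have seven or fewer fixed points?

# with exactly i fixed is C(10,i)·!(10-i); sum over i=0..7:
  i=0: C(10,0)·!10 = 1·1334961 = 1334961
  i=1: C(10,1)·!9 = 10·133496 = 1334960
  i=2: C(10,2)·!8 = 45·14833 = 667485
  i=3: C(10,3)·!7 = 120·1854 = 222480
  i=4: C(10,4)·!6 = 210·265 = 55650
  i=5: C(10,5)·!5 = 252·44 = 11088
  i=6: C(10,6)·!4 = 210·9 = 1890
  i=7: C(10,7)·!3 = 120·2 = 240
Total = 3628754.

3628754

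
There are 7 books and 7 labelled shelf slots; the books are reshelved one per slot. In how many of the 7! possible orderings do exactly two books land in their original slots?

Choose which 2 of the 7 are fixed: C(7,2) = 21.
The other 5 form a derangement: !5 = 44.
Total: 21 × 44 = 924.

924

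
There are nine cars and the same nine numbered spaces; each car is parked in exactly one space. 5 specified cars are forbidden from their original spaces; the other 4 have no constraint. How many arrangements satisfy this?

205056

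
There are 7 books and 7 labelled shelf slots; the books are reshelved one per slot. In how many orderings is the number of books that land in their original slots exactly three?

315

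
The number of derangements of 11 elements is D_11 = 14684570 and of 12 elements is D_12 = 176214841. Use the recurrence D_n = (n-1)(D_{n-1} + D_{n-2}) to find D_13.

2290792932

D_13 = (13-1)·(D_12 + D_11) = 12·(176214841 + 14684570) = 12·190899411 = 2290792932.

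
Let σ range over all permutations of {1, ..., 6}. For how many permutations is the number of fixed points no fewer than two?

191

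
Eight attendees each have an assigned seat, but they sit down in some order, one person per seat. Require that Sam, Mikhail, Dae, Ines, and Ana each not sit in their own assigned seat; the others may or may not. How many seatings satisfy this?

Inclusion-exclusion on the 5 forbidden self-matches:
Σ_{j=0}^{5} (-1)^j C(5,j)(8-j)!
= C(5,0)·8! - C(5,1)·7! + C(5,2)·6! - C(5,3)·5! + C(5,4)·4! - C(5,5)·3!
= 40320 - 25200 + 7200 - 1200 + 120 - 6
= 21234

21234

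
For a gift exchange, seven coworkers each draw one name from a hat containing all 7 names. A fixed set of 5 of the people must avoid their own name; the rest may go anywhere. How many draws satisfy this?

2428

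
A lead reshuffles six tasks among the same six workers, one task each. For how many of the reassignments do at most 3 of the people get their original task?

704

Sum C(6,i)·!(6-i) for i = 0..3:
  i=0: C(6,0)·!6 = 1·265 = 265
  i=1: C(6,1)·!5 = 6·44 = 264
  i=2: C(6,2)·!4 = 15·9 = 135
  i=3: C(6,3)·!3 = 20·2 = 40
Total = 704.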